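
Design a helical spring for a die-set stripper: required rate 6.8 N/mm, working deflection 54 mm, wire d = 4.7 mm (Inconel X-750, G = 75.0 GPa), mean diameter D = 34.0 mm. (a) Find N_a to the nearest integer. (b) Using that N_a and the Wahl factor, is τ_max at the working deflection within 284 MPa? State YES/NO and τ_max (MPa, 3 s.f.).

(a) 17 coils; (b) NO, τ_max = 372 MPa

N_a = Gd⁴/(8D³k) = (75.0×10³)(4.7⁴)/(8·34.0³·6.8) = 17.12 → N_a = 17
Actual rate k = Gd⁴/(8D³·17) = 6.8466 N/mm
Working load F = kδ = 6.8466·54 = 369.72 N
C = 34.0/4.7 = 7.2340; K_W = (4C−1)/(4C−4)+0.615/C = 1.2053
τ_max = K_W·8FD/(πd³) = 1.2053·308.32 = 371.62 MPa
τ_max > 284 MPa → exceeds allowable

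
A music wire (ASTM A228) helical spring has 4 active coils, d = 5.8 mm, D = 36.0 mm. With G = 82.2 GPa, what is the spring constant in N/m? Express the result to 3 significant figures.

k = Gd⁴/(8D³N_a) = (82.2×10³ × 5.8⁴) / (8 × 36.0³ × 4)
  = 9.30216e+07 / 1.49299e+06 = 62.305 N/mm = 62305 N/m

62300 N/m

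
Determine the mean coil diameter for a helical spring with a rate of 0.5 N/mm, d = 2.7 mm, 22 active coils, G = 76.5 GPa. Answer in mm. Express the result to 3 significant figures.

35.9 mm

D = (Gd⁴/(8N_a·k))^(1/3) = (76.5×10³·2.7⁴/(8·22·0.5))^(1/3)
  = (46199.1)^(1/3) = 35.8821 mm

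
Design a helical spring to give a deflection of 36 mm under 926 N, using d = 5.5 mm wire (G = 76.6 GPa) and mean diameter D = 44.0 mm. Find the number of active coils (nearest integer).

Required rate k = F/δ = 926/36 = 25.722 N/mm
N_a = Gd⁴/(8D³k) = (76.6×10³ × 5.5⁴)/(8 × 44.0³ × 25.722)
    = 7.00938e+07 / 1.7529e+07 = 3.999 → 4 coils

4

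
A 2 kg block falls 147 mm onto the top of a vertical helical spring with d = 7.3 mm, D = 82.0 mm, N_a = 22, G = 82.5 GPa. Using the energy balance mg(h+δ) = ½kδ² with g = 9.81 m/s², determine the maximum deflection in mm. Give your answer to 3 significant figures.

57.7 mm

k = Gd⁴/(8D³N_a) = (82.5×10³)(7.3⁴)/(8·82.0³·22) = 2.4143 N/mm
W = mg = 2 × 9.81 = 19.62 N
½kδ² − Wδ − Wh = 0 → δ = (W + √(W² + 2kWh))/k
δ = (19.62 + √(384.94 + 13926.4))/2.4143 = (19.62 + 119.63)/2.4143 = 57.677 mm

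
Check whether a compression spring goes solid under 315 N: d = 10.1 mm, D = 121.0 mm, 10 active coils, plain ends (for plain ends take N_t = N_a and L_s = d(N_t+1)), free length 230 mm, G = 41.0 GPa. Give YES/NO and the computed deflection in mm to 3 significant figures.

k = Gd⁴/(8D³N_a) = (41.0×10³)(10.1⁴)/(8·121.0³·10) = 3.0104 N/mm
N_t = 10; L_s = 10.1·11 = 111.1 mm; δ_solid = L₀ − L_s = 230 − 111.1 = 118.9 mm
δ = F/k = 315/3.0104 = 104.64 mm
δ < δ_solid → spring does not go solid

NO, δ = 105 mm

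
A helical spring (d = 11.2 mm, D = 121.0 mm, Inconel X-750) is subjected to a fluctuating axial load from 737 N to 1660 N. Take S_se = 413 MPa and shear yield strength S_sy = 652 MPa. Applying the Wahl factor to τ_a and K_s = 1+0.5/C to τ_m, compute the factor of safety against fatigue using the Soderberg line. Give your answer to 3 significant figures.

C = D/d = 121.0/11.2 = 10.8036; K_W = (4C−1)/(4C−4)+0.615/C = 1.1334; K_s = 1+0.5/C = 1.0463
F_a = (F_max−F_min)/2 = 461.5 N; F_m = (F_max+F_min)/2 = 1198.5 N
τ_a = K_W·8F_aD/(πd³) = 1.1334 × 101.21 = 114.72 MPa
τ_m = K_s·8F_mD/(πd³) = 1.0463 × 262.85 = 275.02 MPa
Soderberg: 1/n_f = τ_a/S_se + τ_m/S_sy = 114.72/413 + 275.02/652 = 0.27777 + 0.42180 = 0.69957
n_f = 1/0.69957 = 1.429

1.43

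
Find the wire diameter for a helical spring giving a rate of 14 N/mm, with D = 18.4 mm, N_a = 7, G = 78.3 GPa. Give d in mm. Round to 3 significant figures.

d = (8D³N_a·k / G)^(1/4) = (8·18.4³·7·14 / (78.3×10³))^0.25
  = (62.375)^0.25 = 2.8103 mm

2.81 mm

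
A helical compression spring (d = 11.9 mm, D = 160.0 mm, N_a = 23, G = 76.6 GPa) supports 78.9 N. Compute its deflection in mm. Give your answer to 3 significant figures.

38.7 mm

k = Gd⁴/(8D³N_a) = (76.6×10³)(11.9⁴)/(8·160.0³·23) = 2.0382 N/mm
δ = F/k = 78.9 / 2.0382 = 38.711 mm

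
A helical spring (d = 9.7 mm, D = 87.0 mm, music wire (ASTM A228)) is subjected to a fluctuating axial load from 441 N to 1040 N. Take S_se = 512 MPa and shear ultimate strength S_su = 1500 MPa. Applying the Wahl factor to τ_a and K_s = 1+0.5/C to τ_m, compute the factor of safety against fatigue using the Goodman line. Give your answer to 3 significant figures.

3.43

C = D/d = 87.0/9.7 = 8.9691; K_W = (4C−1)/(4C−4)+0.615/C = 1.1627; K_s = 1+0.5/C = 1.0557
F_a = (F_max−F_min)/2 = 299.5 N; F_m = (F_max+F_min)/2 = 740.5 N
τ_a = K_W·8F_aD/(πd³) = 1.1627 × 72.701 = 84.528 MPa
τ_m = K_s·8F_mD/(πd³) = 1.0557 × 179.75 = 189.77 MPa
Goodman: 1/n_f = τ_a/S_se + τ_m/S_su = 84.528/512 + 189.77/1500 = 0.16509 + 0.12651 = 0.29161
n_f = 1/0.29161 = 3.429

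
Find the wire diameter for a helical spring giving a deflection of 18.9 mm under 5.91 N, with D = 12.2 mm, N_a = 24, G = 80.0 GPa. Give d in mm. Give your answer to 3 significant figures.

1.08 mm

Required rate k = F/δ = 5.91/18.9 = 0.3127 N/mm
d = (8D³N_a·k / G)^(1/4) = (8·12.2³·24·0.3127 / (80.0×10³))^0.25
  = (1.3628)^0.25 = 1.0804 mm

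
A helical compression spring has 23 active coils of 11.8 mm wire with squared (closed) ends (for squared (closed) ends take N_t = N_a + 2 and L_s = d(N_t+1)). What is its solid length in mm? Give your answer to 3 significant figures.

squared (closed) ends: N_t = N_a + 2 = 23 + 2 = 25
L_s = d·(N_t+1) = 11.8 × 26 = 306.8 mm

307 mm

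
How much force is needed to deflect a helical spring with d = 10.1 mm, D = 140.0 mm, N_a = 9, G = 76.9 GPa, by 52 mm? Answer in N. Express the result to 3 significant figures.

k = Gd⁴/(8D³N_a) = (76.9×10³)(10.1⁴)/(8·140.0³·9) = 4.0504 N/mm
F = k·δ = 4.0504 × 52 = 210.62 N

211 N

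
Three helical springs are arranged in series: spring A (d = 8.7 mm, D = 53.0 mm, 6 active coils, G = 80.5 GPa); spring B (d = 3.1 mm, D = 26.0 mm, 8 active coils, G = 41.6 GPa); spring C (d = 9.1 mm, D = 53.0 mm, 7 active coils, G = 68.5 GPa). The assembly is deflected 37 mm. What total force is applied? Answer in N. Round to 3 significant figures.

113 N

k_A = Gd⁴/(8D³N_a) = (80.5×10³)(8.7⁴)/(8·53.0³·6) = 64.536 N/mm
k_B = Gd⁴/(8D³N_a) = (41.6×10³)(3.1⁴)/(8·26.0³·8) = 3.4154 N/mm
k_C = Gd⁴/(8D³N_a) = (68.5×10³)(9.1⁴)/(8·53.0³·7) = 56.343 N/mm
Series: 1/k_eq = 1/64.536 + 1/3.4154 + 1/56.343 = 0.32604; k_eq = 3.0671 N/mm
F = k_eq·δ = 3.0671·37 = 113.48 N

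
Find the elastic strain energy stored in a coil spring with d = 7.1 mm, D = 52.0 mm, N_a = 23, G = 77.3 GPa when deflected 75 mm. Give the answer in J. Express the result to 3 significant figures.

21.4 J

k = Gd⁴/(8D³N_a) = (77.3×10³)(7.1⁴)/(8·52.0³·23) = 7.5925 N/mm
U = ½kδ² = 0.5 × 7.5925 × 75² = 21354 N·mm = 21.354 J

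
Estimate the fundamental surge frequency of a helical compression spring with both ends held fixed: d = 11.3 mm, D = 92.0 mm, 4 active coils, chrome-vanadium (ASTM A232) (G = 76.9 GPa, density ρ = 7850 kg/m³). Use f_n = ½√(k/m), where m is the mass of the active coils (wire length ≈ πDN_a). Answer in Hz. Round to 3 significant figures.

k = Gd⁴/(8D³N_a) = (76.9×10³)(11.3⁴)/(8·92.0³·4) = 50.318 N/mm = 50318 N/m
Wire length L = πDN_a = π·92.0·4 = 1156.1 mm
m = ρ·(πd²/4)·L = 7850 × 100.29×10⁻⁶ m² × 1.1561 m = 0.91015 kg
f_n = ½√(k/m) = 0.5·√(50318/0.91015) = 0.5·√(55286) = 117.56 Hz

118 Hz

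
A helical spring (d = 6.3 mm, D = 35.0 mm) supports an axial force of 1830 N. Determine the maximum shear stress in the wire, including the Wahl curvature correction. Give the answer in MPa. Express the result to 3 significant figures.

832 MPa

Spring index C = D/d = 35.0/6.3 = 5.5556
K_W = (4C−1)/(4C−4) + 0.615/C = 21.222/18.222 + 0.1107 = 1.2753
τ₀ = 8FD/(πd³) = 8·1830·35.0/(π·6.3³) = 512400/785.55 = 652.29 MPa
τ_max = K·τ₀ = 1.2753 × 652.29 = 831.88 MPa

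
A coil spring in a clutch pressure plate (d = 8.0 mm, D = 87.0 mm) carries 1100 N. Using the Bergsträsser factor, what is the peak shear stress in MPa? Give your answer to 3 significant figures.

535 MPa

Spring index C = D/d = 87.0/8.0 = 10.8750
K_B = (4C+2)/(4C−3) = 45.500/40.500 = 1.1235
τ₀ = 8FD/(πd³) = 8·1100·87.0/(π·8.0³) = 765600/1608.5 = 475.97 MPa
τ_max = K·τ₀ = 1.1235 × 475.97 = 534.73 MPa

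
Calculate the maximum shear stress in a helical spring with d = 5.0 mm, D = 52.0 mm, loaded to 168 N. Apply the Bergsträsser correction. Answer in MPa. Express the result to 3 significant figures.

201 MPa

Spring index C = D/d = 52.0/5.0 = 10.4000
K_B = (4C+2)/(4C−3) = 43.600/38.600 = 1.1295
τ₀ = 8FD/(πd³) = 8·168·52.0/(π·5.0³) = 69888/392.7 = 177.97 MPa
τ_max = K·τ₀ = 1.1295 × 177.97 = 201.02 MPa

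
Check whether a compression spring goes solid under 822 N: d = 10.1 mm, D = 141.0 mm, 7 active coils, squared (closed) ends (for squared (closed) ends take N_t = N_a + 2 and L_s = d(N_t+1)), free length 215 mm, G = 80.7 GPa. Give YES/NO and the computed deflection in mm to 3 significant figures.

k = Gd⁴/(8D³N_a) = (80.7×10³)(10.1⁴)/(8·141.0³·7) = 5.3495 N/mm
N_t = 9; L_s = 10.1·10 = 101 mm; δ_solid = L₀ − L_s = 215 − 101 = 114 mm
δ = F/k = 822/5.3495 = 153.66 mm
δ ≥ δ_solid → spring goes solid

YES, δ = 154 mm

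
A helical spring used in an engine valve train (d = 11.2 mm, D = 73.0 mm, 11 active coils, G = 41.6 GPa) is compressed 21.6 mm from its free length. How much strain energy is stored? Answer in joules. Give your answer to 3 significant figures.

k = Gd⁴/(8D³N_a) = (41.6×10³)(11.2⁴)/(8·73.0³·11) = 19.121 N/mm
U = ½kδ² = 0.5 × 19.121 × 21.6² = 4460.6 N·mm = 4.4606 J

4.46 J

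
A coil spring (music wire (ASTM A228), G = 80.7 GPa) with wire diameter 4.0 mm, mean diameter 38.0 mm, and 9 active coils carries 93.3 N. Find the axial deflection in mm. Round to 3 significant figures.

k = Gd⁴/(8D³N_a) = (80.7×10³)(4.0⁴)/(8·38.0³·9) = 5.2291 N/mm
δ = F/k = 93.3 / 5.2291 = 17.842 mm

17.8 mm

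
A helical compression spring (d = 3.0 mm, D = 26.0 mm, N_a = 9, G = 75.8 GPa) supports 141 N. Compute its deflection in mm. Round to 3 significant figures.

29.1 mm

k = Gd⁴/(8D³N_a) = (75.8×10³)(3.0⁴)/(8·26.0³·9) = 4.8518 N/mm
δ = F/k = 141 / 4.8518 = 29.061 mm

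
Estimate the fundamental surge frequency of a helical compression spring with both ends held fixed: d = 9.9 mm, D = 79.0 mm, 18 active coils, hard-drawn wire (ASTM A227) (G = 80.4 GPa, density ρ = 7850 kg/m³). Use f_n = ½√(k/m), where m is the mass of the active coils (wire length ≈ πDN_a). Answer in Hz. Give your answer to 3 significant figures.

31.7 Hz

k = Gd⁴/(8D³N_a) = (80.4×10³)(9.9⁴)/(8·79.0³·18) = 10.878 N/mm = 10878 N/m
Wire length L = πDN_a = π·79.0·18 = 4467.3 mm
m = ρ·(πd²/4)·L = 7850 × 76.977×10⁻⁶ m² × 4.4673 m = 2.6995 kg
f_n = ½√(k/m) = 0.5·√(10878/2.6995) = 0.5·√(4029.7) = 31.74 Hz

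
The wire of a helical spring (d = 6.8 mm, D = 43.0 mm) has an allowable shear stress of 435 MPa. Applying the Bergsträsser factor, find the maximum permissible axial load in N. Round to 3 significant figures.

1020 N

C = D/d = 43.0/6.8 = 6.3235
K_B = (4C+2)/(4C−3) = 27.294/22.294 = 1.2243
τ_max = K·8FD/(πd³) → F_max = τ_allow·πd³/(8DK)
F_max = 435·π·6.8³/(8·43.0·1.2243) = 4.297e+05/421.15 = 1020.3 N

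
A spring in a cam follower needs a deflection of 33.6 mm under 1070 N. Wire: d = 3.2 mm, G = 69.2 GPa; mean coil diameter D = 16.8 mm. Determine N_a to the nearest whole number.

6

Required rate k = F/δ = 1070/33.6 = 31.845 N/mm
N_a = Gd⁴/(8D³k) = (69.2×10³ × 3.2⁴)/(8 × 16.8³ × 31.845)
    = 7.25615e+06 / 1.20799e+06 = 6.007 → 6 coils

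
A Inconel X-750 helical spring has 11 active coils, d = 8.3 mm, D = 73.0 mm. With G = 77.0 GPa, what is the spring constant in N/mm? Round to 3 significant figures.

10.7 N/mm

k = Gd⁴/(8D³N_a) = (77.0×10³ × 8.3⁴) / (8 × 73.0³ × 11)
  = 3.65429e+08 / 3.42335e+07 = 10.675 N/mm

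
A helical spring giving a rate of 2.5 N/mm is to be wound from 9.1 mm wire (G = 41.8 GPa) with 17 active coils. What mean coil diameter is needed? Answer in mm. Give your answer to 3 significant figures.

94.5 mm

D = (Gd⁴/(8N_a·k))^(1/3) = (41.8×10³·9.1⁴/(8·17·2.5))^(1/3)
  = (843069)^(1/3) = 94.4686 mm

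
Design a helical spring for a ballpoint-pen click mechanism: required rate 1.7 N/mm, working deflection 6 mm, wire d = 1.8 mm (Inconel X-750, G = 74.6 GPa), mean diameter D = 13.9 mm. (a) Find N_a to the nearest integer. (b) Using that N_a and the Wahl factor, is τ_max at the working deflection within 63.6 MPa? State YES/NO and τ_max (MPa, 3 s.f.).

(a) 21 coils; (b) NO, τ_max = 75.3 MPa

N_a = Gd⁴/(8D³k) = (74.6×10³)(1.8⁴)/(8·13.9³·1.7) = 21.44 → N_a = 21
Actual rate k = Gd⁴/(8D³·21) = 1.7357 N/mm
Working load F = kδ = 1.7357·6 = 10.414 N
C = 13.9/1.8 = 7.7222; K_W = (4C−1)/(4C−4)+0.615/C = 1.1912
τ_max = K_W·8FD/(πd³) = 1.1912·63.207 = 75.293 MPa
τ_max > 63.6 MPa → exceeds allowable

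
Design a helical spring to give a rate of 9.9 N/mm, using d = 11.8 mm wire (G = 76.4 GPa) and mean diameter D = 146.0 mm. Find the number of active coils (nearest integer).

6

N_a = Gd⁴/(8D³k) = (76.4×10³ × 11.8⁴)/(8 × 146.0³ × 9.9)
    = 1.48123e+09 / 2.46481e+08 = 6.009 → 6 coils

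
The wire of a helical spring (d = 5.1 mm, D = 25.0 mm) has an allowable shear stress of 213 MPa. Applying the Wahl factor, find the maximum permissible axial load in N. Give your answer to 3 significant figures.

C = D/d = 25.0/5.1 = 4.9020
K_W = (4C−1)/(4C−4) + 0.615/C = 18.608/15.608 + 0.1255 = 1.3177
τ_max = K·8FD/(πd³) → F_max = τ_allow·πd³/(8DK)
F_max = 213·π·5.1³/(8·25.0·1.3177) = 88765/263.53 = 336.82 N

337 N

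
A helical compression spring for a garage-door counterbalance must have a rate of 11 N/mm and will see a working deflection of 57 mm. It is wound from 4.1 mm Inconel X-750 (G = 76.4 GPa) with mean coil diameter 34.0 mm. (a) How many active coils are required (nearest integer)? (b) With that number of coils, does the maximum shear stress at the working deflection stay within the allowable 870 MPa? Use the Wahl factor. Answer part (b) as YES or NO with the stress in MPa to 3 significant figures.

N_a = Gd⁴/(8D³k) = (76.4×10³)(4.1⁴)/(8·34.0³·11) = 6.242 → N_a = 6
Actual rate k = Gd⁴/(8D³·6) = 11.443 N/mm
Working load F = kδ = 11.443·57 = 652.27 N
C = 34.0/4.1 = 8.2927; K_W = (4C−1)/(4C−4)+0.615/C = 1.1770
τ_max = K_W·8FD/(πd³) = 1.1770·819.39 = 964.43 MPa
τ_max > 870 MPa → exceeds allowable

(a) 6 coils; (b) NO, τ_max = 964 MPa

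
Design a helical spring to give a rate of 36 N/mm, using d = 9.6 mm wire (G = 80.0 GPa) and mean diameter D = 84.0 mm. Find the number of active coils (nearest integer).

N_a = Gd⁴/(8D³k) = (80.0×10³ × 9.6⁴)/(8 × 84.0³ × 36)
    = 6.79477e+08 / 1.70699e+08 = 3.981 → 4 coils

4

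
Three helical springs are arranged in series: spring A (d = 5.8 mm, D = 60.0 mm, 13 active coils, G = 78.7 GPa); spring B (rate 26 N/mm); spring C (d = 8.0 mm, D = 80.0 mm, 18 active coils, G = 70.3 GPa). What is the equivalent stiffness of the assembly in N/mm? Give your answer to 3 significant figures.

k_A = Gd⁴/(8D³N_a) = (78.7×10³)(5.8⁴)/(8·60.0³·13) = 3.9646 N/mm
k_C = Gd⁴/(8D³N_a) = (70.3×10³)(8.0⁴)/(8·80.0³·18) = 3.9056 N/mm
Series: 1/k_eq = 1/3.9646 + 1/26 + 1/3.9056 = 0.54674; k_eq = 1.829 N/mm

1.83 N/mm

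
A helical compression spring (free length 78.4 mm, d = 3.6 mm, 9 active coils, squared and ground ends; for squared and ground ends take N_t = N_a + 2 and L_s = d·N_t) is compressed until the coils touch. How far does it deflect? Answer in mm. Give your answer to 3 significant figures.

38.8 mm

N_t = 11; L_s = 3.6·11 = 39.6 mm
δ_solid = L₀ − L_s = 78.4 − 39.6 = 38.8 mm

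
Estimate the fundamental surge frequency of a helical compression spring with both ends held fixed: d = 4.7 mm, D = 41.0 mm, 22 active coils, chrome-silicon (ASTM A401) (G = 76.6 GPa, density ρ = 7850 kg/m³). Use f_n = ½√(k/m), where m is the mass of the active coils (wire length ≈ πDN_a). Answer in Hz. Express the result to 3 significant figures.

44.7 Hz

k = Gd⁴/(8D³N_a) = (76.6×10³)(4.7⁴)/(8·41.0³·22) = 3.0815 N/mm = 3081.5 N/m
Wire length L = πDN_a = π·41.0·22 = 2833.7 mm
m = ρ·(πd²/4)·L = 7850 × 17.349×10⁻⁶ m² × 2.8337 m = 0.38593 kg
f_n = ½√(k/m) = 0.5·√(3081.5/0.38593) = 0.5·√(7984.4) = 44.678 Hz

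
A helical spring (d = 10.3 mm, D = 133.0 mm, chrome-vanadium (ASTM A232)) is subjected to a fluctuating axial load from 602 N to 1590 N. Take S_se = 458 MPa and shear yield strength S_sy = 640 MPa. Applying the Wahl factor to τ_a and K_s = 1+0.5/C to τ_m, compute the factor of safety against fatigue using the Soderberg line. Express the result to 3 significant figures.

C = D/d = 133.0/10.3 = 12.9126; K_W = (4C−1)/(4C−4)+0.615/C = 1.1106; K_s = 1+0.5/C = 1.0387
F_a = (F_max−F_min)/2 = 494 N; F_m = (F_max+F_min)/2 = 1096 N
τ_a = K_W·8F_aD/(πd³) = 1.1106 × 153.11 = 170.04 MPa
τ_m = K_s·8F_mD/(πd³) = 1.0387 × 339.7 = 352.85 MPa
Soderberg: 1/n_f = τ_a/S_se + τ_m/S_sy = 170.04/458 + 352.85/640 = 0.37127 + 0.55133 = 0.9226
n_f = 1/0.9226 = 1.084

1.08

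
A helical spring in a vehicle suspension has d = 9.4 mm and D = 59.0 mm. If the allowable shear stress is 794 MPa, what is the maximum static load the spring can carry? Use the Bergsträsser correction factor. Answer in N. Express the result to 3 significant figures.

3580 N

C = D/d = 59.0/9.4 = 6.2766
K_B = (4C+2)/(4C−3) = 27.106/22.106 = 1.2262
τ_max = K·8FD/(πd³) → F_max = τ_allow·πd³/(8DK)
F_max = 794·π·9.4³/(8·59.0·1.2262) = 2.0718e+06/578.76 = 3579.8 N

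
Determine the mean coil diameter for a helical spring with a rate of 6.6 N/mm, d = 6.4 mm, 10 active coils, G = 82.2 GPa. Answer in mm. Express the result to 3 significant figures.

63.9 mm

D = (Gd⁴/(8N_a·k))^(1/3) = (82.2×10³·6.4⁴/(8·10·6.6))^(1/3)
  = (261191)^(1/3) = 63.9223 mm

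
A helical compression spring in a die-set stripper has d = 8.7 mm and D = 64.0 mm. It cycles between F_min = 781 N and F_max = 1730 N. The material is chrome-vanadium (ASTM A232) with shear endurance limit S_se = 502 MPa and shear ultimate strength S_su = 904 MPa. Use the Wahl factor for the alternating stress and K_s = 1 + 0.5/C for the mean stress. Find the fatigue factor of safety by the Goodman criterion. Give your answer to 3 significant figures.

1.54

C = D/d = 64.0/8.7 = 7.3563; K_W = (4C−1)/(4C−4)+0.615/C = 1.2016; K_s = 1+0.5/C = 1.0680
F_a = (F_max−F_min)/2 = 474.5 N; F_m = (F_max+F_min)/2 = 1255.5 N
τ_a = K_W·8F_aD/(πd³) = 1.2016 × 117.44 = 141.11 MPa
τ_m = K_s·8F_mD/(πd³) = 1.0680 × 310.73 = 331.85 MPa
Goodman: 1/n_f = τ_a/S_se + τ_m/S_su = 141.11/502 + 331.85/904 = 0.28109 + 0.36709 = 0.64818
n_f = 1/0.64818 = 1.543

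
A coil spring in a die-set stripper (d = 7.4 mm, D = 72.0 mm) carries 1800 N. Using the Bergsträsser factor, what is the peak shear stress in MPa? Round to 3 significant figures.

928 MPa

Spring index C = D/d = 72.0/7.4 = 9.7297
K_B = (4C+2)/(4C−3) = 40.919/35.919 = 1.1392
τ₀ = 8FD/(πd³) = 8·1800·72.0/(π·7.4³) = 1.0368e+06/1273 = 814.42 MPa
τ_max = K·τ₀ = 1.1392 × 814.42 = 927.79 MPa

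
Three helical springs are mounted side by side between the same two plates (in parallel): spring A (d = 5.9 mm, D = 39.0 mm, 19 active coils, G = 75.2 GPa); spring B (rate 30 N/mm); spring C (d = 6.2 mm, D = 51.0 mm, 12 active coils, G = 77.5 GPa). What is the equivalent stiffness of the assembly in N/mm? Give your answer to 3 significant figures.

49.1 N/mm

k_A = Gd⁴/(8D³N_a) = (75.2×10³)(5.9⁴)/(8·39.0³·19) = 10.106 N/mm
k_C = Gd⁴/(8D³N_a) = (77.5×10³)(6.2⁴)/(8·51.0³·12) = 8.9926 N/mm
Parallel: k_eq = 10.106 + 30 + 8.9926 = 49.099 N/mm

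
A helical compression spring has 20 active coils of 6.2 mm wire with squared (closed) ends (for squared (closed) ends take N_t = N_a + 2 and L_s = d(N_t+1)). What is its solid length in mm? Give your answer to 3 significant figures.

143 mm

squared (closed) ends: N_t = N_a + 2 = 20 + 2 = 22
L_s = d·(N_t+1) = 6.2 × 23 = 142.6 mm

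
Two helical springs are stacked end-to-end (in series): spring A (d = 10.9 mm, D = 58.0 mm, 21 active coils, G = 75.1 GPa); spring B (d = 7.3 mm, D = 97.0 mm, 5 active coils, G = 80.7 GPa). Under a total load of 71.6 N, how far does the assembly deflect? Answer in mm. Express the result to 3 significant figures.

k_A = Gd⁴/(8D³N_a) = (75.1×10³)(10.9⁴)/(8·58.0³·21) = 32.341 N/mm
k_B = Gd⁴/(8D³N_a) = (80.7×10³)(7.3⁴)/(8·97.0³·5) = 6.2775 N/mm
Series: 1/k_eq = 1/32.341 + 1/6.2775 = 0.19022; k_eq = 5.2571 N/mm
δ = F/k_eq = 71.6/5.2571 = 13.62 mm

13.6 mm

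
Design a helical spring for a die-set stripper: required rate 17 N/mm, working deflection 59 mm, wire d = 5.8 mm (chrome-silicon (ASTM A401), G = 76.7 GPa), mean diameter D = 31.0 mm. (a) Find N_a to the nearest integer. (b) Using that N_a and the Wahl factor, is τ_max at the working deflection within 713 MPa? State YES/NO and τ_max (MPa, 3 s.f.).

(a) 21 coils; (b) YES, τ_max = 533 MPa

N_a = Gd⁴/(8D³k) = (76.7×10³)(5.8⁴)/(8·31.0³·17) = 21.42 → N_a = 21
Actual rate k = Gd⁴/(8D³·21) = 17.343 N/mm
Working load F = kδ = 17.343·59 = 1023.2 N
C = 31.0/5.8 = 5.3448; K_W = (4C−1)/(4C−4)+0.615/C = 1.2877
τ_max = K_W·8FD/(πd³) = 1.2877·413.98 = 533.08 MPa
τ_max ≤ 713 MPa → acceptable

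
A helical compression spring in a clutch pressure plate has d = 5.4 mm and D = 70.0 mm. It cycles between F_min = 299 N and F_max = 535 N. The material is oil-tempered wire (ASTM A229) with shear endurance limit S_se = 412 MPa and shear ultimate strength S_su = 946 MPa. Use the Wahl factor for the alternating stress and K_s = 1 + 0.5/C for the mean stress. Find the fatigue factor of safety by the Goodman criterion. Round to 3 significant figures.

C = D/d = 70.0/5.4 = 12.9630; K_W = (4C−1)/(4C−4)+0.615/C = 1.1101; K_s = 1+0.5/C = 1.0386
F_a = (F_max−F_min)/2 = 118 N; F_m = (F_max+F_min)/2 = 417 N
τ_a = K_W·8F_aD/(πd³) = 1.1101 × 133.58 = 148.29 MPa
τ_m = K_s·8F_mD/(πd³) = 1.0386 × 472.06 = 490.26 MPa
Goodman: 1/n_f = τ_a/S_se + τ_m/S_su = 148.29/412 + 490.26/946 = 0.35993 + 0.51825 = 0.87818
n_f = 1/0.87818 = 1.139

1.14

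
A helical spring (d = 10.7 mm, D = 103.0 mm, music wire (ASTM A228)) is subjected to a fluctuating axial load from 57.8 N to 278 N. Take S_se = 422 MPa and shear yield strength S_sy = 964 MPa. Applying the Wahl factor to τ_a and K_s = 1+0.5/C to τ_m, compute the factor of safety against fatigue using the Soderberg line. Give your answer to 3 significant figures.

9.66

C = D/d = 103.0/10.7 = 9.6262; K_W = (4C−1)/(4C−4)+0.615/C = 1.1508; K_s = 1+0.5/C = 1.0519
F_a = (F_max−F_min)/2 = 110.1 N; F_m = (F_max+F_min)/2 = 167.9 N
τ_a = K_W·8F_aD/(πd³) = 1.1508 × 23.573 = 27.128 MPa
τ_m = K_s·8F_mD/(πd³) = 1.0519 × 35.948 = 37.815 MPa
Soderberg: 1/n_f = τ_a/S_se + τ_m/S_sy = 27.128/422 + 37.815/964 = 0.06429 + 0.03923 = 0.10351
n_f = 1/0.10351 = 9.661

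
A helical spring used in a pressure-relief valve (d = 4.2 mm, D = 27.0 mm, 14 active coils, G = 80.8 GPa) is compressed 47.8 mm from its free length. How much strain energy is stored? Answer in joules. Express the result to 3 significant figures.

13.0 J

k = Gd⁴/(8D³N_a) = (80.8×10³)(4.2⁴)/(8·27.0³·14) = 11.405 N/mm
U = ½kδ² = 0.5 × 11.405 × 47.8² = 13029 N·mm = 13.029 J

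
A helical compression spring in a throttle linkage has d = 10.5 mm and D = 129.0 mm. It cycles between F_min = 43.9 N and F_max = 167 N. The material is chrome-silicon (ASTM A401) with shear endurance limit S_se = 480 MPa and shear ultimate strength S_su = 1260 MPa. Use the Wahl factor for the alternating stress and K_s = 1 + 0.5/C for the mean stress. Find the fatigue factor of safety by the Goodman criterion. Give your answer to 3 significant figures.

C = D/d = 129.0/10.5 = 12.2857; K_W = (4C−1)/(4C−4)+0.615/C = 1.1165; K_s = 1+0.5/C = 1.0407
F_a = (F_max−F_min)/2 = 61.55 N; F_m = (F_max+F_min)/2 = 105.45 N
τ_a = K_W·8F_aD/(πd³) = 1.1165 × 17.466 = 19.501 MPa
τ_m = K_s·8F_mD/(πd³) = 1.0407 × 29.923 = 31.141 MPa
Goodman: 1/n_f = τ_a/S_se + τ_m/S_su = 19.501/480 + 31.141/1260 = 0.04063 + 0.02472 = 0.065342
n_f = 1/0.065342 = 15.3

15.3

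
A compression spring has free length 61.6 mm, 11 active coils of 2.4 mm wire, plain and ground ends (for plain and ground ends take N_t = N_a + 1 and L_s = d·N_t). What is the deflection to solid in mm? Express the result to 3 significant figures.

32.8 mm

N_t = 12; L_s = 2.4·12 = 28.8 mm
δ_solid = L₀ − L_s = 61.6 − 28.8 = 32.8 mm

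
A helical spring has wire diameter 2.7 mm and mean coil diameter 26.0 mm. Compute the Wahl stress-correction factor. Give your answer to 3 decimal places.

C = D/d = 26.0/2.7 = 9.6296
K_W = (4C−1)/(4C−4) + 0.615/C = 37.519/34.519 + 0.0639 = 1.1508

1.151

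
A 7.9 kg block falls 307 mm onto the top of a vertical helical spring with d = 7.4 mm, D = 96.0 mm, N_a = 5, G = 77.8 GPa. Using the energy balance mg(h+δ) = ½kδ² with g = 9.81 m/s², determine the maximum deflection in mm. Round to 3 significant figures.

97.5 mm

k = Gd⁴/(8D³N_a) = (77.8×10³)(7.4⁴)/(8·96.0³·5) = 6.5922 N/mm
W = mg = 7.9 × 9.81 = 77.499 N
½kδ² − Wδ − Wh = 0 → δ = (W + √(W² + 2kWh))/k
δ = (77.499 + √(6006.1 + 313688))/6.5922 = (77.499 + 565.41)/6.5922 = 97.526 mm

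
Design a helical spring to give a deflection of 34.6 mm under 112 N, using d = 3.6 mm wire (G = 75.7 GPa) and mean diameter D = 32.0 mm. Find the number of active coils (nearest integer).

15

Required rate k = F/δ = 112/34.6 = 3.237 N/mm
N_a = Gd⁴/(8D³k) = (75.7×10³ × 3.6⁴)/(8 × 32.0³ × 3.237)
    = 1.27147e+07 / 848559 = 14.98 → 15 coils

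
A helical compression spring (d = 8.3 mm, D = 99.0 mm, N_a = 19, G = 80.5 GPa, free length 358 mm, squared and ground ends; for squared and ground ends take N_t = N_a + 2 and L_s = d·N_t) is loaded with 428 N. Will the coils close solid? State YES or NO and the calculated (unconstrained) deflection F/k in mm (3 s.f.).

NO, δ = 165 mm

k = Gd⁴/(8D³N_a) = (80.5×10³)(8.3⁴)/(8·99.0³·19) = 2.5904 N/mm
N_t = 21; L_s = 8.3·21 = 174.3 mm; δ_solid = L₀ − L_s = 358 − 174.3 = 183.7 mm
δ = F/k = 428/2.5904 = 165.23 mm
δ < δ_solid → spring does not go solid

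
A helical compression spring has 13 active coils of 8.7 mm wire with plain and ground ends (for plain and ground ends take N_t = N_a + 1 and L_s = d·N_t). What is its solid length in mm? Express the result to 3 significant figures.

122 mm

plain and ground ends: N_t = N_a + 1 = 13 + 1 = 14
L_s = d·N_t = 8.7 × 14 = 121.8 mm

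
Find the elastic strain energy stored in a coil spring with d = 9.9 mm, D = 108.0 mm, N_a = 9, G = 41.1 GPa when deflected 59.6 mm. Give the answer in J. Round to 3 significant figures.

7.73 J

k = Gd⁴/(8D³N_a) = (41.1×10³)(9.9⁴)/(8·108.0³·9) = 4.3529 N/mm
U = ½kδ² = 0.5 × 4.3529 × 59.6² = 7731.1 N·mm = 7.7311 J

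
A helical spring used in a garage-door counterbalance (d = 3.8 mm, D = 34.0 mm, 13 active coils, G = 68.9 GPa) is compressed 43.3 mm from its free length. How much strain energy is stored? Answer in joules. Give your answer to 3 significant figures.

k = Gd⁴/(8D³N_a) = (68.9×10³)(3.8⁴)/(8·34.0³·13) = 3.5147 N/mm
U = ½kδ² = 0.5 × 3.5147 × 43.3² = 3294.8 N·mm = 3.2948 J

3.29 J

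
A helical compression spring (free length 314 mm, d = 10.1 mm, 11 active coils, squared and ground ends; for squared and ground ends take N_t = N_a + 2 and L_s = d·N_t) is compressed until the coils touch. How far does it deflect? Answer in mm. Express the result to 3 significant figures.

N_t = 13; L_s = 10.1·13 = 131.3 mm
δ_solid = L₀ − L_s = 314 − 131.3 = 182.7 mm

183 mm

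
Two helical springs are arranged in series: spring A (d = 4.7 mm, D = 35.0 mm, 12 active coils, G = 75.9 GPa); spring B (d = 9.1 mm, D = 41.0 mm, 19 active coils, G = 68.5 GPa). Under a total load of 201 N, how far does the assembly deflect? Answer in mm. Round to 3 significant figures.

26.8 mm

k_A = Gd⁴/(8D³N_a) = (75.9×10³)(4.7⁴)/(8·35.0³·12) = 8.9982 N/mm
k_B = Gd⁴/(8D³N_a) = (68.5×10³)(9.1⁴)/(8·41.0³·19) = 44.84 N/mm
Series: 1/k_eq = 1/8.9982 + 1/44.84 = 0.13343; k_eq = 7.4943 N/mm
δ = F/k_eq = 201/7.4943 = 26.82 mm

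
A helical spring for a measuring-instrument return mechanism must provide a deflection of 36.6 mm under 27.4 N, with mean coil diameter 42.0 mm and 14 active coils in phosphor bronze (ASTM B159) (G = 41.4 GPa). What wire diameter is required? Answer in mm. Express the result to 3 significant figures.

3.50 mm

Required rate k = F/δ = 27.4/36.6 = 0.74863 N/mm
d = (8D³N_a·k / G)^(1/4) = (8·42.0³·14·0.74863 / (41.4×10³))^0.25
  = (150.05)^0.25 = 3.4999 mm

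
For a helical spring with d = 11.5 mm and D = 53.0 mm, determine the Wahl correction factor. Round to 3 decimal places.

1.341

C = D/d = 53.0/11.5 = 4.6087
K_W = (4C−1)/(4C−4) + 0.615/C = 17.435/14.435 + 0.1334 = 1.3413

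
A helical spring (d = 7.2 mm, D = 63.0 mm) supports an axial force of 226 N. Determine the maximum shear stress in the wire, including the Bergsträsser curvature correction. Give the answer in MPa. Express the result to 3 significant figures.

112 MPa

Spring index C = D/d = 63.0/7.2 = 8.7500
K_B = (4C+2)/(4C−3) = 37.000/32.000 = 1.1562
τ₀ = 8FD/(πd³) = 8·226·63.0/(π·7.2³) = 113904/1172.6 = 97.139 MPa
τ_max = K·τ₀ = 1.1562 × 97.139 = 112.32 MPa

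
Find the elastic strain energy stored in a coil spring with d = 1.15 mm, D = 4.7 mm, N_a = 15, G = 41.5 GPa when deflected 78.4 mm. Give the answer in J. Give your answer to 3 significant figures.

17.9 J

k = Gd⁴/(8D³N_a) = (41.5×10³)(1.15⁴)/(8·4.7³·15) = 5.8259 N/mm
U = ½kδ² = 0.5 × 5.8259 × 78.4² = 17905 N·mm = 17.905 J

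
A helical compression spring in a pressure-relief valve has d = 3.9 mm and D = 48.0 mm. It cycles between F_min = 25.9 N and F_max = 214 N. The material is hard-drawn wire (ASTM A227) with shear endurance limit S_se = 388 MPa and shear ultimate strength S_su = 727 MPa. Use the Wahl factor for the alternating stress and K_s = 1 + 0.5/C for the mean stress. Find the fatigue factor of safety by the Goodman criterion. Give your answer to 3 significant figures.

1.10

C = D/d = 48.0/3.9 = 12.3077; K_W = (4C−1)/(4C−4)+0.615/C = 1.1163; K_s = 1+0.5/C = 1.0406
F_a = (F_max−F_min)/2 = 94.05 N; F_m = (F_max+F_min)/2 = 119.95 N
τ_a = K_W·8F_aD/(πd³) = 1.1163 × 193.8 = 216.33 MPa
τ_m = K_s·8F_mD/(πd³) = 1.0406 × 247.17 = 257.21 MPa
Goodman: 1/n_f = τ_a/S_se + τ_m/S_su = 216.33/388 + 257.21/727 = 0.55756 + 0.35379 = 0.91135
n_f = 1/0.91135 = 1.097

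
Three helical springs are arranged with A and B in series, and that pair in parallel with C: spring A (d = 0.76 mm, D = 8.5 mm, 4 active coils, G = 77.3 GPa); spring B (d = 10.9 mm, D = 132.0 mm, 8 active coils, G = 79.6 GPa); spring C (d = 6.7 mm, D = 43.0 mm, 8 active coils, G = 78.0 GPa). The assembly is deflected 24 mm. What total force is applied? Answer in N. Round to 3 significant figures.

k_A = Gd⁴/(8D³N_a) = (77.3×10³)(0.76⁴)/(8·8.5³·4) = 1.3123 N/mm
k_B = Gd⁴/(8D³N_a) = (79.6×10³)(10.9⁴)/(8·132.0³·8) = 7.6334 N/mm
k_C = Gd⁴/(8D³N_a) = (78.0×10³)(6.7⁴)/(8·43.0³·8) = 30.889 N/mm
Springs A,B series: k_AB = 1/(1/1.3123+1/7.6334) = 1.1198 N/mm; parallel with C: k_eq = 1.1198+30.889 = 32.009 N/mm
F = k_eq·δ = 32.009·24 = 768.22 N

768 N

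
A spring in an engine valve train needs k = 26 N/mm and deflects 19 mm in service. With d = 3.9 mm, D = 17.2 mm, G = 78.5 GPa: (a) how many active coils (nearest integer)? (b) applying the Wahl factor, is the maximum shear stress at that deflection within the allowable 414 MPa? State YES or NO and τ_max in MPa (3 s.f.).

N_a = Gd⁴/(8D³k) = (78.5×10³)(3.9⁴)/(8·17.2³·26) = 17.16 → N_a = 17
Actual rate k = Gd⁴/(8D³·17) = 26.242 N/mm
Working load F = kδ = 26.242·19 = 498.61 N
C = 17.2/3.9 = 4.4103; K_W = (4C−1)/(4C−4)+0.615/C = 1.3594
τ_max = K_W·8FD/(πd³) = 1.3594·368.16 = 500.46 MPa
τ_max > 414 MPa → exceeds allowable

(a) 17 coils; (b) NO, τ_max = 500 MPa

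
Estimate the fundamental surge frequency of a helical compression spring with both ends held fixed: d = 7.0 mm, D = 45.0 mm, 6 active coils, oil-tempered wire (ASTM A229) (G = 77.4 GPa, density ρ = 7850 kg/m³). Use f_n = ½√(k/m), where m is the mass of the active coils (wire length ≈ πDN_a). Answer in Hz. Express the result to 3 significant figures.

204 Hz

k = Gd⁴/(8D³N_a) = (77.4×10³)(7.0⁴)/(8·45.0³·6) = 42.487 N/mm = 42487 N/m
Wire length L = πDN_a = π·45.0·6 = 848.23 mm
m = ρ·(πd²/4)·L = 7850 × 38.485×10⁻⁶ m² × 0.84823 m = 0.25625 kg
f_n = ½√(k/m) = 0.5·√(42487/0.25625) = 0.5·√(1.658e+05) = 203.59 Hz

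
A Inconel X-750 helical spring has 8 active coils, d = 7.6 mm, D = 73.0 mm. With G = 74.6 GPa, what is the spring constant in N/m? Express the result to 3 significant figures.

10000 N/m

k = Gd⁴/(8D³N_a) = (74.6×10³ × 7.6⁴) / (8 × 73.0³ × 8)
  = 2.48882e+08 / 2.48971e+07 = 9.9964 N/mm = 9996.4 N/m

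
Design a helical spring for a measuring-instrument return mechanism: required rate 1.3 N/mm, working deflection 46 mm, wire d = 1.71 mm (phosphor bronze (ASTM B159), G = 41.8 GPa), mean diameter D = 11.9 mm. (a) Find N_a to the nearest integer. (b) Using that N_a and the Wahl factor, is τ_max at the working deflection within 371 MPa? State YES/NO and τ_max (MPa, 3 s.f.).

N_a = Gd⁴/(8D³k) = (41.8×10³)(1.71⁴)/(8·11.9³·1.3) = 20.39 → N_a = 20
Actual rate k = Gd⁴/(8D³·20) = 1.3256 N/mm
Working load F = kδ = 1.3256·46 = 60.976 N
C = 11.9/1.71 = 6.9591; K_W = (4C−1)/(4C−4)+0.615/C = 1.2142
τ_max = K_W·8FD/(πd³) = 1.2142·369.54 = 448.7 MPa
τ_max > 371 MPa → exceeds allowable

(a) 20 coils; (b) NO, τ_max = 449 MPa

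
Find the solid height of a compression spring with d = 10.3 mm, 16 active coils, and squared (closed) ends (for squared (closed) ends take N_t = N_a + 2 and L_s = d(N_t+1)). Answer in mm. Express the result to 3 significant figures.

196 mm

squared (closed) ends: N_t = N_a + 2 = 16 + 2 = 18
L_s = d·(N_t+1) = 10.3 × 19 = 195.7 mm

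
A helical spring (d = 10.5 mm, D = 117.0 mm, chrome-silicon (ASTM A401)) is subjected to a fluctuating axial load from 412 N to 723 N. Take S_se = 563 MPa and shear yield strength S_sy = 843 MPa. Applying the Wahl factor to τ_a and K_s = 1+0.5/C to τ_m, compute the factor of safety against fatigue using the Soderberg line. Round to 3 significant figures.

3.83

C = D/d = 117.0/10.5 = 11.1429; K_W = (4C−1)/(4C−4)+0.615/C = 1.1291; K_s = 1+0.5/C = 1.0449
F_a = (F_max−F_min)/2 = 155.5 N; F_m = (F_max+F_min)/2 = 567.5 N
τ_a = K_W·8F_aD/(πd³) = 1.1291 × 40.021 = 45.189 MPa
τ_m = K_s·8F_mD/(πd³) = 1.0449 × 146.06 = 152.61 MPa
Soderberg: 1/n_f = τ_a/S_se + τ_m/S_sy = 45.189/563 + 152.61/843 = 0.08027 + 0.18103 = 0.2613
n_f = 1/0.2613 = 3.827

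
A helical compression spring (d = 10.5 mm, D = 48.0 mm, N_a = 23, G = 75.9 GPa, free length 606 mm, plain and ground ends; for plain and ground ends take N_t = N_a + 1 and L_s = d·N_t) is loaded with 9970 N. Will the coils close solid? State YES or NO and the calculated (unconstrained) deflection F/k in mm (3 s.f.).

NO, δ = 220 mm

k = Gd⁴/(8D³N_a) = (75.9×10³)(10.5⁴)/(8·48.0³·23) = 45.337 N/mm
N_t = 24; L_s = 10.5·24 = 252 mm; δ_solid = L₀ − L_s = 606 − 252 = 354 mm
δ = F/k = 9970/45.337 = 219.91 mm
δ < δ_solid → spring does not go solid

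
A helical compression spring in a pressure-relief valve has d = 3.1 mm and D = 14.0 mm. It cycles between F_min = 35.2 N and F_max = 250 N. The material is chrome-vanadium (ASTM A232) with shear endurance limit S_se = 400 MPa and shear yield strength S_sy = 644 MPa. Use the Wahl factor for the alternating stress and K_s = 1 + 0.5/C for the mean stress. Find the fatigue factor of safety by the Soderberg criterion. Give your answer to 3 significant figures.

C = D/d = 14.0/3.1 = 4.5161; K_W = (4C−1)/(4C−4)+0.615/C = 1.3495; K_s = 1+0.5/C = 1.1107
F_a = (F_max−F_min)/2 = 107.4 N; F_m = (F_max+F_min)/2 = 142.6 N
τ_a = K_W·8F_aD/(πd³) = 1.3495 × 128.52 = 173.44 MPa
τ_m = K_s·8F_mD/(πd³) = 1.1107 × 170.65 = 189.54 MPa
Soderberg: 1/n_f = τ_a/S_se + τ_m/S_sy = 173.44/400 + 189.54/644 = 0.43360 + 0.29432 = 0.72792
n_f = 1/0.72792 = 1.374

1.37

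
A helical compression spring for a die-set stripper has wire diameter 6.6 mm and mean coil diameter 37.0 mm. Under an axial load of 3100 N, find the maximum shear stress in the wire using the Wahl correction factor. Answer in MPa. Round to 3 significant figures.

1290 MPa

Spring index C = D/d = 37.0/6.6 = 5.6061
K_W = (4C−1)/(4C−4) + 0.615/C = 21.424/18.424 + 0.1097 = 1.2725
τ₀ = 8FD/(πd³) = 8·3100·37.0/(π·6.6³) = 917600/903.2 = 1015.9 MPa
τ_max = K·τ₀ = 1.2725 × 1015.9 = 1292.8 MPa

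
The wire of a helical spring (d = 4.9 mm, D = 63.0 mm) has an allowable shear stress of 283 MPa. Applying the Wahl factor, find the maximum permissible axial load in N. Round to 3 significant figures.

187 N

C = D/d = 63.0/4.9 = 12.8571
K_W = (4C−1)/(4C−4) + 0.615/C = 50.429/47.429 + 0.0478 = 1.1111
τ_max = K·8FD/(πd³) → F_max = τ_allow·πd³/(8DK)
F_max = 283·π·4.9³/(8·63.0·1.1111) = 1.046e+05/559.99 = 186.79 N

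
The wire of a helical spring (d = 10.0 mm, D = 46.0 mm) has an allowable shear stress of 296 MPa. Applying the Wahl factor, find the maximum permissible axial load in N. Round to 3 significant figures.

1880 N

C = D/d = 46.0/10.0 = 4.6000
K_W = (4C−1)/(4C−4) + 0.615/C = 17.400/14.400 + 0.1337 = 1.3420
τ_max = K·8FD/(πd³) → F_max = τ_allow·πd³/(8DK)
F_max = 296·π·10.0³/(8·46.0·1.3420) = 9.2991e+05/493.87 = 1882.9 N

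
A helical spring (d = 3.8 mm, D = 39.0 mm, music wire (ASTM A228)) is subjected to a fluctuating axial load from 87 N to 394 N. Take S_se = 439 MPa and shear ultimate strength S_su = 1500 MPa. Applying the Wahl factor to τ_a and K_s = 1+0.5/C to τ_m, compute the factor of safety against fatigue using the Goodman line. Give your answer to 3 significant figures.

0.974

C = D/d = 39.0/3.8 = 10.2632; K_W = (4C−1)/(4C−4)+0.615/C = 1.1409; K_s = 1+0.5/C = 1.0487
F_a = (F_max−F_min)/2 = 153.5 N; F_m = (F_max+F_min)/2 = 240.5 N
τ_a = K_W·8F_aD/(πd³) = 1.1409 × 277.82 = 316.96 MPa
τ_m = K_s·8F_mD/(πd³) = 1.0487 × 435.28 = 456.49 MPa
Goodman: 1/n_f = τ_a/S_se + τ_m/S_su = 316.96/439 + 456.49/1500 = 0.72201 + 0.30432 = 1.0263
n_f = 1/1.0263 = 0.9743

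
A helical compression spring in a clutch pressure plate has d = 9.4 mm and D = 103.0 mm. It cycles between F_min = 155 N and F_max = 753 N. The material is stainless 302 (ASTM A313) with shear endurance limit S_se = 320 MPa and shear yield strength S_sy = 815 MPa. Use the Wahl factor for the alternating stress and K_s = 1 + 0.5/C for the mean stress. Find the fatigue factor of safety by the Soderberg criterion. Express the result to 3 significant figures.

C = D/d = 103.0/9.4 = 10.9574; K_W = (4C−1)/(4C−4)+0.615/C = 1.1314; K_s = 1+0.5/C = 1.0456
F_a = (F_max−F_min)/2 = 299 N; F_m = (F_max+F_min)/2 = 454 N
τ_a = K_W·8F_aD/(πd³) = 1.1314 × 94.42 = 106.83 MPa
τ_m = K_s·8F_mD/(πd³) = 1.0456 × 143.37 = 149.91 MPa
Soderberg: 1/n_f = τ_a/S_se + τ_m/S_sy = 106.83/320 + 149.91/815 = 0.33385 + 0.18394 = 0.51779
n_f = 1/0.51779 = 1.931

1.93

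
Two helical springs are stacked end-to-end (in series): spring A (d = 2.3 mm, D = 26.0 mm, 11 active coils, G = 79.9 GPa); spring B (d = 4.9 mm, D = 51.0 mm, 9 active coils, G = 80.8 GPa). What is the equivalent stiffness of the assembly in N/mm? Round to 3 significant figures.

k_A = Gd⁴/(8D³N_a) = (79.9×10³)(2.3⁴)/(8·26.0³·11) = 1.4456 N/mm
k_B = Gd⁴/(8D³N_a) = (80.8×10³)(4.9⁴)/(8·51.0³·9) = 4.877 N/mm
Series: 1/k_eq = 1/1.4456 + 1/4.877 = 0.89679; k_eq = 1.1151 N/mm

1.12 N/mm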